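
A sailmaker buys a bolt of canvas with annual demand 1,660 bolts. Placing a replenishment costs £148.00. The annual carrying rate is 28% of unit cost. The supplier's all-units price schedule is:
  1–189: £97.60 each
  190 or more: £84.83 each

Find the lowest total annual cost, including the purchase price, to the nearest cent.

Holding cost per unit per year at price C is H = 0.28·C.
For each price level, check whether its EOQ is feasible; otherwise the best quantity at that price is the breakpoint.
EOQ at £97.60 = 134.1 (feasible in tier 1): TC = 1,660×£97.60 + (1,660/134.1)×148 + (134.1/2)×0.28×£97.60 = £165,680.41.
EOQ at £84.83 = 143.8 < 190, so use break Q=190: TC = 1,660×£84.83 + (1,660/190.0)×148 + (190.0/2)×0.28×£84.83 = £144,367.33.
Lowest total cost among the candidates is at Q = 190.0.

TC* ≈ £144,367.33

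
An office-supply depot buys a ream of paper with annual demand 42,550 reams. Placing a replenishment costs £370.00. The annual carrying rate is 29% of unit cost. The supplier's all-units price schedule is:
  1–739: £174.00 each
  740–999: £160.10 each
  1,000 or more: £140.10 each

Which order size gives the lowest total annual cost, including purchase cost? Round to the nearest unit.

Q* ≈ 1,000 reams

Holding cost per unit per year at price C is H = 0.29·C.
For each price level, check whether its EOQ is feasible; otherwise the best quantity at that price is the breakpoint.
Tier 1 (£174.00): EOQ = 789.9 exceeds tier's upper bound 739, so this tier is dominated.
EOQ at £160.10 = 823.5 (feasible in tier 2): TC = 42,550×£160.10 + (42,550/823.5)×370 + (823.5/2)×0.29×£160.10 = £6,850,489.93.
EOQ at £140.10 = 880.3 < 1000, so use break Q=1000: TC = 42,550×£140.10 + (42,550/1000.0)×370 + (1000.0/2)×0.29×£140.10 = £5,997,313.00.
Lowest total cost is £5,997,313.00 at Q = 1000.0.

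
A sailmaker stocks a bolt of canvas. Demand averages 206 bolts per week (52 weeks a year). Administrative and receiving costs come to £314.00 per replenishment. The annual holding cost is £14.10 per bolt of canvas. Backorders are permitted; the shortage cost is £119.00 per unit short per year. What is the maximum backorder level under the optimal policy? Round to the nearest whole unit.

Annual demand D = 206 × 52 = 10,712.
With planned backorders, Q* = √(2DS/H) · √((H+B)/B).
√(2DS/H) = √(2 × 10,712 × 314 / 14.1) = 690.726.
√((H+B)/B) = √((14.1+119)/119) = 1.0576.
Q* ≈ 730.501.
S* = Q* · H/(H+B) = 730.501 × 14.1/133.1 ≈ 77.386.

S* ≈ 77 bolts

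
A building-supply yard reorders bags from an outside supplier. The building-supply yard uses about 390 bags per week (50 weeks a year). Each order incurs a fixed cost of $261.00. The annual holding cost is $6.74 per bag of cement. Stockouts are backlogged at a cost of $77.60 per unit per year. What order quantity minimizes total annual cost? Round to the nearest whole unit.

Q* ≈ 1,281 bags

Annual demand D = 390 × 50 = 19,500.
With planned backorders, Q* = √(2DS/H) · √((H+B)/B).
√(2DS/H) = √(2 × 19,500 × 261 / 6.74) = 1228.917.
√((H+B)/B) = √((6.74+77.6)/77.6) = 1.0425.
Q* ≈ 1281.175.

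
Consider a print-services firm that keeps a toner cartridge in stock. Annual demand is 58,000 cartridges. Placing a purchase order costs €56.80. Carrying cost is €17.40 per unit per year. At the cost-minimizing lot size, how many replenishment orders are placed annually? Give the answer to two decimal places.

N ≈ 94.25 orders per year

The optimal lot size = √(2DS/H) = √(2 × 58,000 × 56.8 / 17.4) ≈ 615.36.
Orders per year = D / Q* = 58,000 / 615.36 ≈ 94.254.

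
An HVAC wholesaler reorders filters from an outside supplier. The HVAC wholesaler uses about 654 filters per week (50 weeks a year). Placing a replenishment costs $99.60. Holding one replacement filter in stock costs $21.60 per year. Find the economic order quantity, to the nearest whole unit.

Annual demand D = 654 × 50 = 32,700.
EOQ = √(2DS / H) = √(2 × 32,700 × 99.6 / 21.6).
= √(6,513,840 / 21.6) = √301,566.6667 ≈ 549.151.

Q* ≈ 549 filters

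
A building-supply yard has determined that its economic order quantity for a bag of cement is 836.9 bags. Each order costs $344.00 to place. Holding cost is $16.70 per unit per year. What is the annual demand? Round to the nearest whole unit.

D ≈ 17,001 bags per year

Squaring Q* = √(2DS/H) gives Q*² = 2DS/H.
From Q* = √(2DS/H): D = Q*²H / (2S) = 836.9² × 16.7 / (2 × 344) = 17001.027.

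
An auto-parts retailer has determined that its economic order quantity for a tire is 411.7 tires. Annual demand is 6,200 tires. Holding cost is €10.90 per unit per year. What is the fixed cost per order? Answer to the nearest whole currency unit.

S ≈ €149

The basic EOQ model gives Q* = √(2DS/H); rearrange for the unknown.
From Q* = √(2DS/H): S = Q*²H / (2D) = 411.7² × 10.9 / (2 × 6,200) = 148.9932.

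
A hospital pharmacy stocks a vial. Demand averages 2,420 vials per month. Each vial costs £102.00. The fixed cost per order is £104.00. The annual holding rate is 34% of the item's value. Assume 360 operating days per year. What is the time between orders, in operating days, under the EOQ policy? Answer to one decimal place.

T ≈ 5.2 days

Annual demand D = 2,420 × 12 = 29,040.
Holding cost H = 0.34 × £102.00 = £34.6800 per unit per year.
Q* = √(2DS/H) = √(2 × 29,040 × 104 / 34.68) ≈ 417.34.
Cycle time = Q*/D × 360 = 417.34 / 29,040 × 360 ≈ 5.174 days.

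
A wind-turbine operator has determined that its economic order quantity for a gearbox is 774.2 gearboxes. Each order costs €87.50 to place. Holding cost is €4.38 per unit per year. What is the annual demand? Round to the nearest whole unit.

D ≈ 15,002 gearboxes per year

The basic EOQ model gives Q* = √(2DS/H); rearrange for the unknown.
From Q* = √(2DS/H): D = Q*²H / (2S) = 774.2² × 4.38 / (2 × 87.5) = 15001.766.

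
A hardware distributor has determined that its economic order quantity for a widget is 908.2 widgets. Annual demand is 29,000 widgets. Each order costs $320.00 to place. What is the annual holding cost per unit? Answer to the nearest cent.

H ≈ $22.50

Squaring Q* = √(2DS/H) gives Q*² = 2DS/H.
From Q* = √(2DS/H): H = 2DS / Q*² = 2 × 29,000 × 320 / 908.2² = 22.5017.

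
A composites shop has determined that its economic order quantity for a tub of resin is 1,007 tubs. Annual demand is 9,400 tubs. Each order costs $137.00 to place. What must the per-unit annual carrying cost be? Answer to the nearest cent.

Invert the EOQ relation Q*² = 2DS/H.
From Q* = √(2DS/H): H = 2DS / Q*² = 2 × 9,400 × 137 / 1,007² = 2.5399.

H ≈ $2.54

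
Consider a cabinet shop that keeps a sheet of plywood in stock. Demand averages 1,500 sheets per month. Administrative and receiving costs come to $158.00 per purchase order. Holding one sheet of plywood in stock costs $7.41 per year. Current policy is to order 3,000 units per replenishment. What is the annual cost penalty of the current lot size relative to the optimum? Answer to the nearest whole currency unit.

Extra cost ≈ $5,571 per year

Annual demand D = 1,500 × 12 = 18,000.
EOQ = √(2DS/H) = √(2 × 18,000 × 158 / 7.41) ≈ 876.13.
Cost at Q* = (D/Q*)S + (Q*/2)H = √(2DSH) ≈ $6,492.16.
Cost at Q = 3,000: (18,000/3,000)×158 + (3,000/2)×7.41 = $948.00 + $11,115.00 = $12,063.00.
Excess = $12,063.00 − $6,492.16 = $5,570.84.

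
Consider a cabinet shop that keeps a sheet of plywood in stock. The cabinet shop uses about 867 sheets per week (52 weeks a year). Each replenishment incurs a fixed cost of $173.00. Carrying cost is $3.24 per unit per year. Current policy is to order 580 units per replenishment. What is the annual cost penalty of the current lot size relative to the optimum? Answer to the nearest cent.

Extra cost ≈ $7,277.85 per year

Annual demand D = 867 × 52 = 45,084.
EOQ = √(2DS/H) = √(2 × 45,084 × 173 / 3.24) ≈ 2194.20.
Cost at Q* = (D/Q*)S + (Q*/2)H = √(2DSH) ≈ $7,109.22.
Cost at Q = 580: (45,084/580)×173 + (580/2)×3.24 = $13,447.47 + $939.60 = $14,387.07.
Excess = $14,387.07 − $7,109.22 = $7,277.85.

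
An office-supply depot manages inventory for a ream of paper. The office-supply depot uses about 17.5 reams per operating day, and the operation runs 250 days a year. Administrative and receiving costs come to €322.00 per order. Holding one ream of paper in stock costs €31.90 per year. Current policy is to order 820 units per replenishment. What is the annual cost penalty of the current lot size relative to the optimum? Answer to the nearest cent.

Annual demand D = 17.5 × 250 = 4,375.
EOQ = √(2DS/H) = √(2 × 4,375 × 322 / 31.9) ≈ 297.19.
Cost at Q* = (D/Q*)S + (Q*/2)H = √(2DSH) ≈ €9,480.41.
Cost at Q = 820: (4,375/820)×322 + (820/2)×31.9 = €1,717.99 + €13,079.00 = €14,796.99.
Excess = €14,796.99 − €9,480.41 = €5,316.57.

Extra cost ≈ €5,316.57 per year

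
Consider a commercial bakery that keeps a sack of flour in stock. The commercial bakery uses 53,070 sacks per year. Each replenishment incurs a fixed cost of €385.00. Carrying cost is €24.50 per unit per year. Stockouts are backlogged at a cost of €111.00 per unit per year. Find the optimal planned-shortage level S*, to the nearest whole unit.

With planned backorders, Q* = √(2DS/H) · √((H+B)/B).
√(2DS/H) = √(2 × 53,070 × 385 / 24.5) = 1291.478.
√((H+B)/B) = √((24.5+111)/111) = 1.1049.
Q* ≈ 1426.905.
S* = Q* · H/(H+B) = 1426.905 × 24.5/135.5 ≈ 258.001.

S* ≈ 258 sacks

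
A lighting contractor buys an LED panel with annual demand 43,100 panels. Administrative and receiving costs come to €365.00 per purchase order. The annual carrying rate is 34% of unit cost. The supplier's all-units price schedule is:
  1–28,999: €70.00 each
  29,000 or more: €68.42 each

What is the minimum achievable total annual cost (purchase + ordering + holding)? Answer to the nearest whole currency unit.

Holding cost per unit per year at price C is H = 0.34·C.
Evaluate total cost at each tier's feasible EOQ or, if the EOQ is below the tier, at the tier's minimum quantity.
EOQ at €70.00 = 1149.8 (feasible in tier 1): TC = 43,100×€70.00 + (43,100/1149.8)×365 + (1149.8/2)×0.34×€70.00 = €3,044,364.56.
EOQ at €68.42 = 1163.0 < 29000, so use break Q=29000: TC = 43,100×€68.42 + (43,100/29000.0)×365 + (29000.0/2)×0.34×€68.42 = €3,286,755.07.
Lowest total cost among the candidates is at Q = 1149.8.

TC* ≈ €3,044,365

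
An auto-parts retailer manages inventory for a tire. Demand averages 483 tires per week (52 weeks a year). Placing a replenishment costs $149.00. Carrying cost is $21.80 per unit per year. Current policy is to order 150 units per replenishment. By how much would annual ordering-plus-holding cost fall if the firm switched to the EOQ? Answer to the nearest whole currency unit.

Extra cost ≈ $13,810 per year

Annual demand D = 483 × 52 = 25,116.
EOQ = √(2DS/H) = √(2 × 25,116 × 149 / 21.8) ≈ 585.94.
Cost at Q* = (D/Q*)S + (Q*/2)H = √(2DSH) ≈ $12,773.55.
Cost at Q = 150: (25,116/150)×149 + (150/2)×21.8 = $24,948.56 + $1,635.00 = $26,583.56.
Excess = $26,583.56 − $12,773.55 = $13,810.01.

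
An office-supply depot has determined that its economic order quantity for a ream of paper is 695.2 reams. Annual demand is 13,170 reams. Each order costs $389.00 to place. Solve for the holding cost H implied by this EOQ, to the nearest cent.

Squaring Q* = √(2DS/H) gives Q*² = 2DS/H.
From Q* = √(2DS/H): H = 2DS / Q*² = 2 × 13,170 × 389 / 695.2² = 21.2005.

H ≈ $21.20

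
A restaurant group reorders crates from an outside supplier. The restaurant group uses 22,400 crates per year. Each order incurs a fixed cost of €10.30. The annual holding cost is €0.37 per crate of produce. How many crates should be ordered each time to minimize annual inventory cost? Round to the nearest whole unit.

Q* ≈ 1,117 crates

EOQ = √(2DS / H) = √(2 × 22,400 × 10.3 / 0.37).
= √(461,440 / 0.37) = √1,247,135.1351 ≈ 1116.752.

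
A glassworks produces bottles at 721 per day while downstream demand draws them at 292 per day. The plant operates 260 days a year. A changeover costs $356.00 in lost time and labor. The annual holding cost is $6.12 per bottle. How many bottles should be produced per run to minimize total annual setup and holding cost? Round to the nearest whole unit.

Q* ≈ 3,853 bottles

Annual demand D = 292 × 260 = 75,920.
Production build-up factor (1 − d/p) = 1 − 292/721 = 0.5950.
Q* = √(2DS / (H(1 − d/p))) = √(2 × 75,920 × 356 / (6.12 × 0.5950)).
= √(54,055,040 / 3.6414) ≈ 3852.844.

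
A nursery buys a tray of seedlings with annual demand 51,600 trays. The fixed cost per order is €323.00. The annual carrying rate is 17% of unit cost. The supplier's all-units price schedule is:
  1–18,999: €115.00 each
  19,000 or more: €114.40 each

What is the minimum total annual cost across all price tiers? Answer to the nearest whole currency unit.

Holding cost per unit per year at price C is H = 0.17·C.
Candidates are each tier's EOQ (if it falls in that tier) and each price-break quantity.
EOQ at €115.00 = 1305.8 (feasible in tier 1): TC = 51,600×€115.00 + (51,600/1305.8)×323 + (1305.8/2)×0.17×€115.00 = €5,959,527.86.
EOQ at €114.40 = 1309.2 < 19000, so use break Q=19000: TC = 51,600×€114.40 + (51,600/19000.0)×323 + (19000.0/2)×0.17×€114.40 = €6,088,673.20.
Lowest total cost among the candidates is at Q = 1305.8.

TC* ≈ €5,959,528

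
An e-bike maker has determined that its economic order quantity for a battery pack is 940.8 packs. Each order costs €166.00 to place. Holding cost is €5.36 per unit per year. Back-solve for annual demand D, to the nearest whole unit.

D ≈ 14,290 packs per year

Invert the EOQ relation Q*² = 2DS/H.
From Q* = √(2DS/H): D = Q*²H / (2S) = 940.8² × 5.36 / (2 × 166) = 14289.641.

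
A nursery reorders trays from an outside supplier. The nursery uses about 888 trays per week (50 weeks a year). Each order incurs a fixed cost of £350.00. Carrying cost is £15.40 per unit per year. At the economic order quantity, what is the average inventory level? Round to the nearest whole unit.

Annual demand D = 888 × 50 = 44,400.
Q* = √(2DS/H) = √(2 × 44,400 × 350 / 15.4) ≈ 1420.63.
Average inventory = Q*/2 ≈ 1420.63 / 2 = 710.314.

Average inventory ≈ 710 trays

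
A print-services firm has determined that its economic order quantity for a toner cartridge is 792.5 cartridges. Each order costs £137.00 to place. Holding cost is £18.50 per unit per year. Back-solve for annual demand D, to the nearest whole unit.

Squaring Q* = √(2DS/H) gives Q*² = 2DS/H.
From Q* = √(2DS/H): D = Q*²H / (2S) = 792.5² × 18.5 / (2 × 137) = 42405.258.

D ≈ 42,405 cartridges per year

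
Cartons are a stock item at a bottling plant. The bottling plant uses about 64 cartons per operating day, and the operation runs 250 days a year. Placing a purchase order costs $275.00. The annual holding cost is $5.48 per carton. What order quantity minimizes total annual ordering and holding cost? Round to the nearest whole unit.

Annual demand D = 64 × 250 = 16,000.
EOQ = √(2DS / H) = √(2 × 16,000 × 275 / 5.48).
= √(8,800,000 / 5.48) = √1,605,839.4161 ≈ 1267.217.

Q* ≈ 1,267 cartons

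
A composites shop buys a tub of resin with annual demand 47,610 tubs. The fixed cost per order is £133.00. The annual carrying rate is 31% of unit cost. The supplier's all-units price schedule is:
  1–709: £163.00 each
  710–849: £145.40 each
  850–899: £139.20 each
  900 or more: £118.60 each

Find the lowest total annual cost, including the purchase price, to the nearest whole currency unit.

TC* ≈ £5,670,126

Holding cost per unit per year at price C is H = 0.31·C.
For each price level, check whether its EOQ is feasible; otherwise the best quantity at that price is the breakpoint.
EOQ at £163.00 = 500.6 (feasible in tier 1): TC = 47,610×£163.00 + (47,610/500.6)×133 + (500.6/2)×0.31×£163.00 = £7,785,726.74.
EOQ at £145.40 = 530.1 < 710, so use break Q=710: TC = 47,610×£145.40 + (47,610/710.0)×133 + (710.0/2)×0.31×£145.40 = £6,947,413.76.
EOQ at £139.20 = 541.7 < 850, so use break Q=850: TC = 47,610×£139.20 + (47,610/850.0)×133 + (850.0/2)×0.31×£139.20 = £6,653,101.16.
EOQ at £118.60 = 586.9 < 900, so use break Q=900: TC = 47,610×£118.60 + (47,610/900.0)×133 + (900.0/2)×0.31×£118.60 = £5,670,126.40.
Lowest total cost among the candidates is at Q = 900.0.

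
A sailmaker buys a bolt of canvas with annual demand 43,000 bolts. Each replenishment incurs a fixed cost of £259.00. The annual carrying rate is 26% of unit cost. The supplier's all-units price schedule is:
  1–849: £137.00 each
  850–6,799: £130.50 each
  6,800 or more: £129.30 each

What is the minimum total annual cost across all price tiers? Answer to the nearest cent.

Holding cost per unit per year at price C is H = 0.26·C.
Candidates are each tier's EOQ (if it falls in that tier) and each price-break quantity.
EOQ at £137.00 = 790.8 (feasible in tier 1): TC = 43,000×£137.00 + (43,000/790.8)×259 + (790.8/2)×0.26×£137.00 = £5,919,167.35.
EOQ at £130.50 = 810.2 < 850, so use break Q=850: TC = 43,000×£130.50 + (43,000/850.0)×259 + (850.0/2)×0.26×£130.50 = £5,639,022.60.
EOQ at £129.30 = 814.0 < 6800, so use break Q=6800: TC = 43,000×£129.30 + (43,000/6800.0)×259 + (6800.0/2)×0.26×£129.30 = £5,675,838.99.
Lowest total cost among the candidates is at Q = 850.0.

TC* ≈ £5,639,022.60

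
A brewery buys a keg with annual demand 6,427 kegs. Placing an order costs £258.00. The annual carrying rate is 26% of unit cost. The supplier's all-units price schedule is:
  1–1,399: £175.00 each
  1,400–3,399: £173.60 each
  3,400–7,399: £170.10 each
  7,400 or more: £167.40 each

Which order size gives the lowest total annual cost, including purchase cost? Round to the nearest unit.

Q* ≈ 270 kegs

Holding cost per unit per year at price C is H = 0.26·C.
Evaluate total cost at each tier's feasible EOQ or, if the EOQ is below the tier, at the tier's minimum quantity.
EOQ at £175.00 = 270.0 (feasible in tier 1): TC = 6,427×£175.00 + (6,427/270.0)×258 + (270.0/2)×0.26×£175.00 = £1,137,008.86.
EOQ at £173.60 = 271.1 < 1400, so use break Q=1400: TC = 6,427×£173.60 + (6,427/1400.0)×258 + (1400.0/2)×0.26×£173.60 = £1,148,506.80.
EOQ at £170.10 = 273.8 < 3400, so use break Q=3400: TC = 6,427×£170.10 + (6,427/3400.0)×258 + (3400.0/2)×0.26×£170.10 = £1,168,904.60.
EOQ at £167.40 = 276.0 < 7400, so use break Q=7400: TC = 6,427×£167.40 + (6,427/7400.0)×258 + (7400.0/2)×0.26×£167.40 = £1,237,142.68.
Lowest total cost is £1,137,008.86 at Q = 270.0.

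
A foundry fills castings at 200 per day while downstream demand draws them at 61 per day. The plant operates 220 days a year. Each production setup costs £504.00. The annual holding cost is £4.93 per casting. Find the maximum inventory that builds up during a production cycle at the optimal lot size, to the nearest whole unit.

Annual demand D = 61 × 220 = 13,420.
Production build-up factor (1 − d/p) = 1 − 61/200 = 0.6950.
Q* = √(2DS / (H(1 − d/p))) = √(2 × 13,420 × 504 / (4.93 × 0.6950)).
= √(13,527,360 / 3.4264) ≈ 1986.967.
Maximum inventory = Q*(1 − d/p) = 1986.967 × 0.6950 ≈ 1380.942.

I_max ≈ 1,381 castings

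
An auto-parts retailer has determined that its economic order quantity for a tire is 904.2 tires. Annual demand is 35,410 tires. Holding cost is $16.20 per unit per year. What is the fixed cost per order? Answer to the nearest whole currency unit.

Invert the EOQ relation Q*² = 2DS/H.
From Q* = √(2DS/H): S = Q*²H / (2D) = 904.2² × 16.2 / (2 × 35,410) = 187.0200.

S ≈ $187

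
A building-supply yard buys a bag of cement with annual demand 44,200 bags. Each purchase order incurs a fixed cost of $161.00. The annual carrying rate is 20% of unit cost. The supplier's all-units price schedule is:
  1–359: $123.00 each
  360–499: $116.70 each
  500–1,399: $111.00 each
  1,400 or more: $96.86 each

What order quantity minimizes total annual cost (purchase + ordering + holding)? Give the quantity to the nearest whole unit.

Holding cost per unit per year at price C is H = 0.20·C.
Evaluate total cost at each tier's feasible EOQ or, if the EOQ is below the tier, at the tier's minimum quantity.
Tier 1 ($123.00): EOQ = 760.6 exceeds tier's upper bound 359, so this tier is dominated.
Tier 2 ($116.70): EOQ = 780.9 exceeds tier's upper bound 499, so this tier is dominated.
EOQ at $111.00 = 800.7 (feasible in tier 3): TC = 44,200×$111.00 + (44,200/800.7)×161 + (800.7/2)×0.20×$111.00 = $4,923,975.24.
EOQ at $96.86 = 857.1 < 1400, so use break Q=1400: TC = 44,200×$96.86 + (44,200/1400.0)×161 + (1400.0/2)×0.20×$96.86 = $4,299,855.40.
Lowest total cost is $4,299,855.40 at Q = 1400.0.

Q* ≈ 1,400 bags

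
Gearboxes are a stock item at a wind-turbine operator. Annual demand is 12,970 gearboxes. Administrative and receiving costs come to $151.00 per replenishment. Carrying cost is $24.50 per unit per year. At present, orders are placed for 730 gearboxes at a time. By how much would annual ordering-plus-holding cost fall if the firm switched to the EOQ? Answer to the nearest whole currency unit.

EOQ = √(2DS/H) = √(2 × 12,970 × 151 / 24.5) ≈ 399.84.
Cost at Q* = (D/Q*)S + (Q*/2)H = √(2DSH) ≈ $9,796.17.
Cost at Q = 730: (12,970/730)×151 + (730/2)×24.5 = $2,682.84 + $8,942.50 = $11,625.34.
Excess = $11,625.34 − $9,796.17 = $1,829.16.

Extra cost ≈ $1,829 per year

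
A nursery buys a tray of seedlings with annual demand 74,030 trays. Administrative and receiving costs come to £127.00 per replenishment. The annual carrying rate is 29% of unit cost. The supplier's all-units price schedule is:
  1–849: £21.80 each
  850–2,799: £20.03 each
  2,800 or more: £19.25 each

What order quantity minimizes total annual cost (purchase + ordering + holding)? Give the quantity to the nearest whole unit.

Holding cost per unit per year at price C is H = 0.29·C.
Candidates are each tier's EOQ (if it falls in that tier) and each price-break quantity.
Tier 1 (£21.80): EOQ = 1724.6 exceeds tier's upper bound 849, so this tier is dominated.
EOQ at £20.03 = 1799.2 (feasible in tier 2): TC = 74,030×£20.03 + (74,030/1799.2)×127 + (1799.2/2)×0.29×£20.03 = £1,493,271.96.
EOQ at £19.25 = 1835.3 < 2800, so use break Q=2800: TC = 74,030×£19.25 + (74,030/2800.0)×127 + (2800.0/2)×0.29×£19.25 = £1,436,250.79.
Lowest total cost is £1,436,250.79 at Q = 2800.0.

Q* ≈ 2,800 trays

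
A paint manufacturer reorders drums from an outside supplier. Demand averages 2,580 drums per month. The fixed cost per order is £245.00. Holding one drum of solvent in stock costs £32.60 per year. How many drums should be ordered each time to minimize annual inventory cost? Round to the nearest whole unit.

Q* ≈ 682 drums

Annual demand D = 2,580 × 12 = 30,960.
EOQ = √(2DS / H) = √(2 × 30,960 × 245 / 32.6).
= √(15,170,400 / 32.6) = √465,349.6933 ≈ 682.165.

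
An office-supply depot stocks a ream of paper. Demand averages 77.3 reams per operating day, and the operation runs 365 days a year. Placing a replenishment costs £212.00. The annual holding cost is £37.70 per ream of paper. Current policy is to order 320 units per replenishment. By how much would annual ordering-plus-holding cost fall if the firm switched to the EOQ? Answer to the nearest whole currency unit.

Extra cost ≈ £3,487 per year

Annual demand D = 77.3 × 365 = 28,214.5.
EOQ = √(2DS/H) = √(2 × 28,214.5 × 212 / 37.7) ≈ 563.31.
Cost at Q* = (D/Q*)S + (Q*/2)H = √(2DSH) ≈ £21,236.83.
Cost at Q = 320: (28,214.5/320)×212 + (320/2)×37.7 = £18,692.11 + £6,032.00 = £24,724.11.
Excess = £24,724.11 − £21,236.83 = £3,487.27.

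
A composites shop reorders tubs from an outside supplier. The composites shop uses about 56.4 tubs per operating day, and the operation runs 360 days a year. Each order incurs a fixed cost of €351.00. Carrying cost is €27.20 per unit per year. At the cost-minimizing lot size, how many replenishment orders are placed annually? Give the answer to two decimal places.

Annual demand D = 56.4 × 360 = 20,304.
EOQ = √(2DS/H) = √(2 × 20,304 × 351 / 27.2) ≈ 723.89.
Orders per year = D / Q* = 20,304 / 723.89 ≈ 28.048.

N ≈ 28.05 orders per year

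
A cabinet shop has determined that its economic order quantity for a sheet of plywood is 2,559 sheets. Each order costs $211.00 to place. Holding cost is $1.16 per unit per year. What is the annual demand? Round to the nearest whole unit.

D ≈ 18,001 sheets per year

Squaring Q* = √(2DS/H) gives Q*² = 2DS/H.
From Q* = √(2DS/H): D = Q*²H / (2S) = 2,559² × 1.16 / (2 × 211) = 18000.564.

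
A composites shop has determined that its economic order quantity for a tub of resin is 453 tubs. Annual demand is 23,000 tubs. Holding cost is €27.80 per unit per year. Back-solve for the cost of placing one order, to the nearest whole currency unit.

S ≈ €124

The basic EOQ model gives Q* = √(2DS/H); rearrange for the unknown.
From Q* = √(2DS/H): S = Q*²H / (2D) = 453² × 27.8 / (2 × 23,000) = 124.0176.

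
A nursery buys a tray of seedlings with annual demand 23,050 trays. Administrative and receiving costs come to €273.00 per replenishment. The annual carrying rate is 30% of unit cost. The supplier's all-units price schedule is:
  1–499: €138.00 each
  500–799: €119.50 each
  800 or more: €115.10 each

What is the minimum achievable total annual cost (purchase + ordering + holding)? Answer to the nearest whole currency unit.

TC* ≈ €2,674,733

Holding cost per unit per year at price C is H = 0.30·C.
Evaluate total cost at each tier's feasible EOQ or, if the EOQ is below the tier, at the tier's minimum quantity.
Tier 1 (€138.00): EOQ = 551.4 exceeds tier's upper bound 499, so this tier is dominated.
EOQ at €119.50 = 592.5 (feasible in tier 2): TC = 23,050×€119.50 + (23,050/592.5)×273 + (592.5/2)×0.30×€119.50 = €2,775,716.07.
EOQ at €115.10 = 603.7 < 800, so use break Q=800: TC = 23,050×€115.10 + (23,050/800.0)×273 + (800.0/2)×0.30×€115.10 = €2,674,732.81.
Lowest total cost among the candidates is at Q = 800.0.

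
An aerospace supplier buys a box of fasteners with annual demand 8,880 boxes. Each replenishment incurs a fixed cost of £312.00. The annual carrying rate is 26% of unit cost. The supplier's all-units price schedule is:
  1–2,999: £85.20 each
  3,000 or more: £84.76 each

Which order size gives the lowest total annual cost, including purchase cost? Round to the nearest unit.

Holding cost per unit per year at price C is H = 0.26·C.
Evaluate total cost at each tier's feasible EOQ or, if the EOQ is below the tier, at the tier's minimum quantity.
EOQ at £85.20 = 500.1 (feasible in tier 1): TC = 8,880×£85.20 + (8,880/500.1)×312 + (500.1/2)×0.26×£85.20 = £767,655.12.
EOQ at £84.76 = 501.4 < 3000, so use break Q=3000: TC = 8,880×£84.76 + (8,880/3000.0)×312 + (3000.0/2)×0.26×£84.76 = £786,648.72.
Lowest total cost is £767,655.12 at Q = 500.1.

Q* ≈ 500 boxes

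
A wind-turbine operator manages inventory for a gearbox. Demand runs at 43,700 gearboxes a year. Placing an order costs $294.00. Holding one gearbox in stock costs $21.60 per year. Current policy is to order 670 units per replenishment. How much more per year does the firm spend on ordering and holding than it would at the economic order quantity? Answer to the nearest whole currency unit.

Extra cost ≈ $2,853 per year

EOQ = √(2DS/H) = √(2 × 43,700 × 294 / 21.6) ≈ 1090.69.
Cost at Q* = (D/Q*)S + (Q*/2)H = √(2DSH) ≈ $23,558.97.
Cost at Q = 670: (43,700/670)×294 + (670/2)×21.6 = $19,175.82 + $7,236.00 = $26,411.82.
Excess = $26,411.82 − $23,558.97 = $2,852.85.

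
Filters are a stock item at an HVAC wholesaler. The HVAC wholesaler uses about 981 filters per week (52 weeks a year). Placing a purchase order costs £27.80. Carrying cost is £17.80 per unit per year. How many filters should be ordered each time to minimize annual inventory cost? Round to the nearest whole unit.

Annual demand D = 981 × 52 = 51,012.
EOQ = √(2DS / H) = √(2 × 51,012 × 27.8 / 17.8).
= √(2,836,267.2 / 17.8) = √159,340.8539 ≈ 399.175.

Q* ≈ 399 filters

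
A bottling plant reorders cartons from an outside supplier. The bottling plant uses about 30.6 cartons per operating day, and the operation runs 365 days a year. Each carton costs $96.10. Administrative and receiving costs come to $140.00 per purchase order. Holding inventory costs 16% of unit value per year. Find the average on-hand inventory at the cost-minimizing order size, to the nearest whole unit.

Average inventory ≈ 225 cartons

Annual demand D = 30.6 × 365 = 11,169.
Holding cost H = 0.16 × $96.10 = $15.3760 per unit per year.
Q* = √(2DS/H) = √(2 × 11,169 × 140 / 15.376) ≈ 450.99.
Average inventory = Q*/2 ≈ 450.99 / 2 = 225.494.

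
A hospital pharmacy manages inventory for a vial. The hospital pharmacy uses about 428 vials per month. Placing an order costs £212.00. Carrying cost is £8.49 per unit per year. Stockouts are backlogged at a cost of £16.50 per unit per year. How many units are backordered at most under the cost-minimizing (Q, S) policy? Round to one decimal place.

Annual demand D = 428 × 12 = 5,136.
With planned backorders, Q* = √(2DS/H) · √((H+B)/B).
√(2DS/H) = √(2 × 5,136 × 212 / 8.49) = 506.456.
√((H+B)/B) = √((8.49+16.5)/16.5) = 1.2307.
Q* ≈ 623.279.
S* = Q* · H/(H+B) = 623.279 × 8.49/24.99 ≈ 211.750.

S* ≈ 211.8 vials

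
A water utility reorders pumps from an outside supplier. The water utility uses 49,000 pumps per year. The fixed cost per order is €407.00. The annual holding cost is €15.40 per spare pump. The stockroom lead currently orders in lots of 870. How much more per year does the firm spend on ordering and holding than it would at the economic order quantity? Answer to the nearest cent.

EOQ = √(2DS/H) = √(2 × 49,000 × 407 / 15.4) ≈ 1609.35.
Cost at Q* = (D/Q*)S + (Q*/2)H = √(2DSH) ≈ €24,783.95.
Cost at Q = 870: (49,000/870)×407 + (870/2)×15.4 = €22,922.99 + €6,699.00 = €29,621.99.
Excess = €29,621.99 − €24,783.95 = €4,838.03.

Extra cost ≈ €4,838.03 per year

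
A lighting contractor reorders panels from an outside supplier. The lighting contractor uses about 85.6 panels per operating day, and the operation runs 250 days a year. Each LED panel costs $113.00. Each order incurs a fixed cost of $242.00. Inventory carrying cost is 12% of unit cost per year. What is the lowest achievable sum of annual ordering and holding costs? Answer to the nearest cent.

TC* ≈ $11,851.12

Annual demand D = 85.6 × 250 = 21,400.
Holding cost H = 0.12 × $113.00 = $13.5600 per unit per year.
Q* = √(2DS/H) = √(2 × 21,400 × 242 / 13.56) ≈ 873.98.
At the optimum the two cost components are equal, so total cost = 2·(Q*/2)H = Q*·H.
Minimum total = √(2DSH) = √(2 × 21,400 × 242 × 13.56) ≈ 11851.120.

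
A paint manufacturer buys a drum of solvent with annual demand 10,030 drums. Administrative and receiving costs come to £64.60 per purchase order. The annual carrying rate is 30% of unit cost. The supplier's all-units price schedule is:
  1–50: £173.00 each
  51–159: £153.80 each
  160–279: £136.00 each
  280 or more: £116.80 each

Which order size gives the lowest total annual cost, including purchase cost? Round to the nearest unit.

Q* ≈ 280 drums

Holding cost per unit per year at price C is H = 0.30·C.
Candidates are each tier's EOQ (if it falls in that tier) and each price-break quantity.
Tier 1 (£173.00): EOQ = 158.0 exceeds tier's upper bound 50, so this tier is dominated.
Tier 2 (£153.80): EOQ = 167.6 exceeds tier's upper bound 159, so this tier is dominated.
EOQ at £136.00 = 178.2 (feasible in tier 3): TC = 10,030×£136.00 + (10,030/178.2)×64.6 + (178.2/2)×0.30×£136.00 = £1,371,351.30.
EOQ at £116.80 = 192.3 < 280, so use break Q=280: TC = 10,030×£116.80 + (10,030/280.0)×64.6 + (280.0/2)×0.30×£116.80 = £1,178,723.66.
Lowest total cost is £1,178,723.66 at Q = 280.0.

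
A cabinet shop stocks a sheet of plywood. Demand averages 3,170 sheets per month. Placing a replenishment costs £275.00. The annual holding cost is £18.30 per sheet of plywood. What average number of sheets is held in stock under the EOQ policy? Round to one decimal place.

Average inventory ≈ 534.6 sheets

Annual demand D = 3,170 × 12 = 38,040.
EOQ = √(2DS/H) = √(2 × 38,040 × 275 / 18.3) ≈ 1069.24.
Average inventory = Q*/2 ≈ 1069.24 / 2 = 534.621.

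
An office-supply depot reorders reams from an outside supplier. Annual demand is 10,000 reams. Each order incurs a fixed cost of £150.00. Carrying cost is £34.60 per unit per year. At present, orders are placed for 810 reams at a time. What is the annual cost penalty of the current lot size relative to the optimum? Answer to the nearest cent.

EOQ = √(2DS/H) = √(2 × 10,000 × 150 / 34.6) ≈ 294.46.
Cost at Q* = (D/Q*)S + (Q*/2)H = √(2DSH) ≈ £10,188.23.
Cost at Q = 810: (10,000/810)×150 + (810/2)×34.6 = £1,851.85 + £14,013.00 = £15,864.85.
Excess = £15,864.85 − £10,188.23 = £5,676.62.

Extra cost ≈ £5,676.62 per year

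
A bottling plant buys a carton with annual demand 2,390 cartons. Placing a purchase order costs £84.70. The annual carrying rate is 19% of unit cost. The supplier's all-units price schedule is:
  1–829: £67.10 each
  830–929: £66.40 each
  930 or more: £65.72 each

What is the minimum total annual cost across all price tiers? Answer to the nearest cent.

TC* ≈ £162,640.92

Holding cost per unit per year at price C is H = 0.19·C.
Evaluate total cost at each tier's feasible EOQ or, if the EOQ is below the tier, at the tier's minimum quantity.
EOQ at £67.10 = 178.2 (feasible in tier 1): TC = 2,390×£67.10 + (2,390/178.2)×84.7 + (178.2/2)×0.19×£67.10 = £162,640.92.
EOQ at £66.40 = 179.1 < 830, so use break Q=830: TC = 2,390×£66.40 + (2,390/830.0)×84.7 + (830.0/2)×0.19×£66.40 = £164,175.54.
EOQ at £65.72 = 180.1 < 930, so use break Q=930: TC = 2,390×£65.72 + (2,390/930.0)×84.7 + (930.0/2)×0.19×£65.72 = £163,094.83.
Lowest total cost among the candidates is at Q = 178.2.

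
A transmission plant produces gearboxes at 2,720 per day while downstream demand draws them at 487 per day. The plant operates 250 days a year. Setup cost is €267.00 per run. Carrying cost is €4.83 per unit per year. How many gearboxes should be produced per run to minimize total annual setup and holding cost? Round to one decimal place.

Annual demand D = 487 × 250 = 121,750.
Production build-up factor (1 − d/p) = 1 − 487/2,720 = 0.8210.
Q* = √(2DS / (H(1 − d/p))) = √(2 × 121,750 × 267 / (4.83 × 0.8210)).
= √(65,014,500 / 3.9652) ≈ 4049.222.

Q* ≈ 4,049.2 gearboxes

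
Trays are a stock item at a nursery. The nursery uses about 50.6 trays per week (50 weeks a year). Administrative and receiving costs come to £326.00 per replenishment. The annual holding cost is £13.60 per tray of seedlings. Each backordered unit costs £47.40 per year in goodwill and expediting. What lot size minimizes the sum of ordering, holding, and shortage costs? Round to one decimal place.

Q* ≈ 395.1 trays

Annual demand D = 50.6 × 50 = 2,530.
With planned backorders, Q* = √(2DS/H) · √((H+B)/B).
√(2DS/H) = √(2 × 2,530 × 326 / 13.6) = 348.269.
√((H+B)/B) = √((13.6+47.4)/47.4) = 1.1344.
Q* ≈ 395.085.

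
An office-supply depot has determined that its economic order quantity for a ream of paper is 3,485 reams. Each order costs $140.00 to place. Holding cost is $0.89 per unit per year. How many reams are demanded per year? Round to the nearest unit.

D ≈ 38,604 reams per year

Squaring Q* = √(2DS/H) gives Q*² = 2DS/H.
From Q* = √(2DS/H): D = Q*²H / (2S) = 3,485² × 0.89 / (2 × 140) = 38604.465.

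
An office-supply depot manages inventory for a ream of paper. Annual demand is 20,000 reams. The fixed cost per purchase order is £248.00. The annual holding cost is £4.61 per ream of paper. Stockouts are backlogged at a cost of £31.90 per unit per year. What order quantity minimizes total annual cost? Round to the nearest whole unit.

With planned backorders, Q* = √(2DS/H) · √((H+B)/B).
√(2DS/H) = √(2 × 20,000 × 248 / 4.61) = 1466.916.
√((H+B)/B) = √((4.61+31.9)/31.9) = 1.0698.
Q* ≈ 1569.336.

Q* ≈ 1,569 reams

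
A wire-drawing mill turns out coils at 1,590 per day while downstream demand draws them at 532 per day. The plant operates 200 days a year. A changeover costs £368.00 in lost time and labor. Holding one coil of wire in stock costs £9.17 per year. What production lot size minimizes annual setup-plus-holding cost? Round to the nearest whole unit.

Q* ≈ 3,582 coils

Annual demand D = 532 × 200 = 106,400.
Production build-up factor (1 − d/p) = 1 − 532/1,590 = 0.6654.
Q* = √(2DS / (H(1 − d/p))) = √(2 × 106,400 × 368 / (9.17 × 0.6654)).
= √(78,310,400 / 6.1018) ≈ 3582.455.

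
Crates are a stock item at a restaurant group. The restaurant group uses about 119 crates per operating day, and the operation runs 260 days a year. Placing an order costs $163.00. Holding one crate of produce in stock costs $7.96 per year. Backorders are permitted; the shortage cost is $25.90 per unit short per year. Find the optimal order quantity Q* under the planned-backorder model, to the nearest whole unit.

Annual demand D = 119 × 260 = 30,940.
With planned backorders, Q* = √(2DS/H) · √((H+B)/B).
√(2DS/H) = √(2 × 30,940 × 163 / 7.96) = 1125.673.
√((H+B)/B) = √((7.96+25.9)/25.9) = 1.1434.
Q* ≈ 1287.081.

Q* ≈ 1,287 crates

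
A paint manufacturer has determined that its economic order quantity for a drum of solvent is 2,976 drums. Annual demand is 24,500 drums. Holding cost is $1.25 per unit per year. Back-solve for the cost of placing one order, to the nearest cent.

Squaring Q* = √(2DS/H) gives Q*² = 2DS/H.
From Q* = √(2DS/H): S = Q*²H / (2D) = 2,976² × 1.25 / (2 × 24,500) = 225.9331.

S ≈ $225.93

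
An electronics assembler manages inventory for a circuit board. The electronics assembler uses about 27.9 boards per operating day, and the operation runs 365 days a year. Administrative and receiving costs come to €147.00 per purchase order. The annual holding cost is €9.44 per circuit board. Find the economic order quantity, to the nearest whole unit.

Annual demand D = 27.9 × 365 = 10,183.5.
EOQ = √(2DS / H) = √(2 × 10,183.5 × 147 / 9.44).
= √(2,993,949 / 9.44) = √317,155.6144 ≈ 563.166.

Q* ≈ 563 boards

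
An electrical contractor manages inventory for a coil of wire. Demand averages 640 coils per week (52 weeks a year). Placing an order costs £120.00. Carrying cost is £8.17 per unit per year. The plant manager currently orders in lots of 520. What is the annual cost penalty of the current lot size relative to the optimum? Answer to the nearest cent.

Extra cost ≈ £1,726.12 per year

Annual demand D = 640 × 52 = 33,280.
EOQ = √(2DS/H) = √(2 × 33,280 × 120 / 8.17) ≈ 988.75.
Cost at Q* = (D/Q*)S + (Q*/2)H = √(2DSH) ≈ £8,078.08.
Cost at Q = 520: (33,280/520)×120 + (520/2)×8.17 = £7,680.00 + £2,124.20 = £9,804.20.
Excess = £9,804.20 − £8,078.08 = £1,726.12.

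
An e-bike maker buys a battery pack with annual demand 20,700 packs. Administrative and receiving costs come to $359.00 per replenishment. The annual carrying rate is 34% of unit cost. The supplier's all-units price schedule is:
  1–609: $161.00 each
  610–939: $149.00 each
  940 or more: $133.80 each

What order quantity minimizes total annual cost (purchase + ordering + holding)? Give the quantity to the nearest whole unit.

Holding cost per unit per year at price C is H = 0.34·C.
Candidates are each tier's EOQ (if it falls in that tier) and each price-break quantity.
EOQ at $161.00 = 521.1 (feasible in tier 1): TC = 20,700×$161.00 + (20,700/521.1)×359 + (521.1/2)×0.34×$161.00 = $3,361,223.30.
EOQ at $149.00 = 541.6 < 610, so use break Q=610: TC = 20,700×$149.00 + (20,700/610.0)×359 + (610.0/2)×0.34×$149.00 = $3,111,933.76.
EOQ at $133.80 = 571.6 < 940, so use break Q=940: TC = 20,700×$133.80 + (20,700/940.0)×359 + (940.0/2)×0.34×$133.80 = $2,798,946.88.
Lowest total cost is $2,798,946.88 at Q = 940.0.

Q* ≈ 940 packs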